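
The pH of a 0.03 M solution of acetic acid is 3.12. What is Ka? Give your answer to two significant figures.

[H+] = 10^(-3.12) = 7.59 × 10^-4 M
At equilibrium [HA] = 0.03 − 7.59 × 10^-4 = 2.92 × 10^-2 M
Ka = [H+][A-]/[HA] = (7.59 × 10^-4)² / 2.92 × 10^-2 = 2.0 × 10^-5

Ka = 2.0 × 10^-5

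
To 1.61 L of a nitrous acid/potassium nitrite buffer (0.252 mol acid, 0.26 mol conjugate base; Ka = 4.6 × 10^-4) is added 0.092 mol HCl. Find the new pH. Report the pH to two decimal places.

Added H+ converts NO2- to HNO2: HNO2 → 0.344 mol, NO2- → 0.168 mol.
pKa = −log(4.6 × 10^-4) = 3.337
pH = pKa + log(n_NO2-/n_HNO2) = 3.337 + log(0.168/0.344) = 3.337 + (-0.311)

pH = 3.03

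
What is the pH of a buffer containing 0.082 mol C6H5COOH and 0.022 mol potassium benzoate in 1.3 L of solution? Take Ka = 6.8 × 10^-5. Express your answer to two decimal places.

pKa = −log(6.8 × 10^-5) = 4.167
Using pH = pKa + log([base]/[acid]) with [base]/[acid] = 0.022/0.082:
pH = 4.167 + (-0.571) = 3.60

pH = 3.60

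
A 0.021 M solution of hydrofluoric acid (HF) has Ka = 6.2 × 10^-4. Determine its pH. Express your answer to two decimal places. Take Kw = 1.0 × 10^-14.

HF ⇌ F- + H+
From the ICE table, Ka = x²/(0.021 − x) = 6.2 × 10^-4.
The 5% rule fails; solving x² + Ka·x − Ka·C₀ = 0 exactly:
x = [−0.00062 + √(0.00062² + 5.21e-05)]/2 = 3.31 × 10^-3 M
pH = −log(3.31 × 10^-3) = 2.48

pH = 2.48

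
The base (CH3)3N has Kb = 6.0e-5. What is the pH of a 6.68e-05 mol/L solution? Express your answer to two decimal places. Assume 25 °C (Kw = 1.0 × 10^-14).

(CH3)3N + H2O ⇌ (CH3)3NH+ + OH-
From the ICE table, Kb = [OH-]²/(6.68e-05 − [OH-]) = 6.0 × 10^-5.
The 5% rule fails; solving [OH-]² + Kb·[OH-] − Kb·C₀ = 0 exactly:
[OH-] = [−6e-05 + √(6e-05² + 1.6e-08)]/2 = 4.01 × 10^-5 M
pOH = 4.40, so pH = 14.00 − pOH = 9.60

pH = 9.60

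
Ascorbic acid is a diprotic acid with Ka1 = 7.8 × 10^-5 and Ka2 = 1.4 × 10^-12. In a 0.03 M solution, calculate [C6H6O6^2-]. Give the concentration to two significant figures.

1.4 × 10^-12 M

First ionization gives [H+] ≈ [HC6H6O6-] = 1.49 × 10^-3 M.
Second step: Ka2 = [H+][C6H6O6^2-]/[HC6H6O6-] ≈ [C6H6O6^2-] (since [H+] ≈ [HC6H6O6-]).
So [C6H6O6^2-] ≈ Ka2.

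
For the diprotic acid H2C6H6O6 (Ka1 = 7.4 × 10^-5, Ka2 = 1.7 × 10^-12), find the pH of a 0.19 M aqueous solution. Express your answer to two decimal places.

pH = 2.43

Ka1 ≫ Ka2, so treat the first dissociation as the only significant source of H+.
Ka1 = x²/(0.19 − x) = 7.4 × 10^-5
x ≈ √(7.4 × 10^-5 × 0.19) = 3.75 × 10^-3 M
pH = −log(3.75 × 10^-3) = 2.43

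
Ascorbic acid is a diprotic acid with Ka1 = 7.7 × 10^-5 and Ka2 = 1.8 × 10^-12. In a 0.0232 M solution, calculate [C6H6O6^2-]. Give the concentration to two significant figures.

1.8 × 10^-12 M

First ionization gives [H+] ≈ [HC6H6O6-] = 1.30 × 10^-3 M.
Second step: Ka2 = [H+][C6H6O6^2-]/[HC6H6O6-] ≈ [C6H6O6^2-] (since [H+] ≈ [HC6H6O6-]).
So [C6H6O6^2-] ≈ Ka2.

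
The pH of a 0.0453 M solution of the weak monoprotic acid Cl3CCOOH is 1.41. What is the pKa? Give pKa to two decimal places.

pKa = 0.63

[H+] = 10^(-1.41) = 3.89 × 10^-2 M
At equilibrium [HA] = 0.0453 − 3.89 × 10^-2 = 6.40 × 10^-3 M
Ka = [H+][A-]/[HA] = (3.89 × 10^-2)² / 6.40 × 10^-3 = 2.36 × 10^-1
pKa = -log(2.36 × 10^-1) = 0.63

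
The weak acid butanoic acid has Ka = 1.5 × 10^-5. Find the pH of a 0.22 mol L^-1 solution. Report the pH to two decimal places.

CH3(CH2)2COOH ⇌ CH3(CH2)2COO- + H+
Ka = x²/(0.22 − x) = 1.5 × 10^-5
Since Ka ≪ C₀, x ≈ √(Ka·C₀) = 1.82 × 10^-3 M.
pH = −log[H+] = −log(1.82 × 10^-3) = 2.74

pH = 2.74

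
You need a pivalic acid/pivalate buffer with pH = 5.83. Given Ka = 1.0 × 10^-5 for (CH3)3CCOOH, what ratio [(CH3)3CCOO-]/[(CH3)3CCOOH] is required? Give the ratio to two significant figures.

ratio = 6.8

pKa = -log(1.0 × 10^-5) = 5.000
pH = pKa + log(r) ⇒ log(r) = 5.83 − 5.000 = +0.830
r = [(CH3)3CCOO-]/[(CH3)3CCOOH] = 10^(+0.830) = 6.76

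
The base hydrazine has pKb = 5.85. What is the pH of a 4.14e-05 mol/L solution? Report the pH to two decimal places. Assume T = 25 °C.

pH = 8.84

N2H4 + H2O ⇌ N2H5+ + OH-
Kb = 10^(−5.85) = 1.41 × 10^-6
From the ICE table, Kb = x²/(4.14e-05 − x) = 1.41 × 10^-6.
The 5% rule fails; solving x² + Kb·x − Kb·C₀ = 0 exactly:
x = [−1.41e-06 + √(1.41e-06² + 2.33e-10)]/2 = 6.97 × 10^-6 M
pOH = −log(6.97 × 10^-6) = 5.16; pH = 14.00 − 5.16 = 8.84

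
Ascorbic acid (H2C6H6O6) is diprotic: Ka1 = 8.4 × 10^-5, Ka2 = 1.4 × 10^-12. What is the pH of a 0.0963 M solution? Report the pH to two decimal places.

pH = 2.55

Ka1 ≫ Ka2, so treat the first dissociation as the only significant source of H+.
Ka1 = x²/(0.0963 − x) = 8.4 × 10^-5
x ≈ √(8.4 × 10^-5 × 0.0963) = 2.84 × 10^-3 M
pH = −log(2.84 × 10^-3) = 2.55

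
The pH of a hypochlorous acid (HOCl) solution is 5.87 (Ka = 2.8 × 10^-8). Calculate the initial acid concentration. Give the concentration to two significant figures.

[H+] = 10^(-5.87) = 1.35 × 10^-6 M = x
Ka = x²/(C₀ − x) ⇒ C₀ = x + x²/Ka
C₀ = 1.35 × 10^-6 + (1.35 × 10^-6)²/(2.8 × 10^-8) = 6.64 × 10^-5 M

C₀ = 6.6 × 10^-5 M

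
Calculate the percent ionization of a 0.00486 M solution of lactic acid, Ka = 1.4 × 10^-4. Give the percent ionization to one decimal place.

CH3CH(OH)COOH ⇌ CH3CH(OH)COO- + H+; let x = [H+] at equilibrium.
Solve x² + 0.00014x − 6.8e-07 = 0 → x = 7.58 × 10^-4 M
Fraction ionized = 7.58 × 10^-4 / 0.00486 = 0.1560 → 15.6%

15.6%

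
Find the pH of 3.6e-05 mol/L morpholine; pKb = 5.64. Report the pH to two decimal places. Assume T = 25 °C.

C4H8ONH + H2O ⇌ C4H8ONH2+ + OH-
Kb = 10^(−5.64) = 2.29 × 10^-6
Kb = [OH-]²/(3.6e-05 − [OH-]) = 2.29 × 10^-6
Here C₀/Kb ≈ 15.7, so the small-[OH-] approximation fails. Use the quadratic:
[OH-] = (−Kb + √(Kb² + 4·Kb·C₀))/2 = 8.01 × 10^-6 M
pOH = 5.10, so pH = 14.00 − pOH = 8.90

pH = 8.90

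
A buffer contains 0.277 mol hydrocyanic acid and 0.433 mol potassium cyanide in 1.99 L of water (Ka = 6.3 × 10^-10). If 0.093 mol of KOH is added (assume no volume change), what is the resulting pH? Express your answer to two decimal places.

After neutralization: n(HCN) = 0.184 mol, n(CN-) = 0.526 mol.
pKa = −log(6.3 × 10^-10) = 9.201
pH = pKa + log(n_CN-/n_HCN) = 9.201 + log(0.526/0.184) = 9.201 + (+0.456)

pH = 9.66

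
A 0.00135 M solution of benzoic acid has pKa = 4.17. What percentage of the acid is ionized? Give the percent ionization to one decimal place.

C6H5COOH ⇌ C6H5COO- + H+; let x = [H+] at equilibrium.
Ka = 10^(−4.17) = 6.76 × 10^-5
Solve x² + 6.76e-05x − 9.13e-08 = 0 → x = 2.70 × 10^-4 M
Fraction ionized = 2.70 × 10^-4 / 0.00135 = 0.2000 → 20.0%

20.0%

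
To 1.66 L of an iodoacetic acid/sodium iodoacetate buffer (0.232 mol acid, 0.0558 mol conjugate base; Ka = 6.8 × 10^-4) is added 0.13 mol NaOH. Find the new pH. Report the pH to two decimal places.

pH = 3.43

OH- converts ICH2COOH to ICH2COO-: ICH2COOH → 0.102 mol, ICH2COO- → 0.186 mol.
pKa = −log(6.8 × 10^-4) = 3.167
pH = pKa + log([A⁻]/[HA]) = 3.167 + log(0.186/0.102) = 3.167 +0.261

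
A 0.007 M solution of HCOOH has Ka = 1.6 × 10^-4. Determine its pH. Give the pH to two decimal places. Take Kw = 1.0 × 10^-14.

HCOOH ⇌ HCOO- + H+
Ka = [H+]²/(0.007 − [H+]) = 1.6 × 10^-4
The 5% rule fails; solving [H+]² + Ka·[H+] − Ka·C₀ = 0 exactly:
[H+] = [−0.00016 + √(0.00016² + 4.48e-06)]/2 = 9.81 × 10^-4 M
pH = −log[H+] = −log(9.81 × 10^-4) = 3.01

pH = 3.01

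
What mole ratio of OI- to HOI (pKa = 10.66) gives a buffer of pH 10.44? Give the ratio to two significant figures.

ratio = 0.60

pH = pKa + log(r) ⇒ log(r) = 10.44 − 10.66 = -0.22
r = [OI-]/[HOI] = 10^(-0.22) = 0.603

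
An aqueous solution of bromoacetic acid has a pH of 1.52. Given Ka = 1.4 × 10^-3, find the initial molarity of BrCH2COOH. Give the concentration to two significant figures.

[H+] = 10^(-1.52) = 3.02 × 10^-2 M = x
Ka = x²/(C₀ − x) ⇒ C₀ = x + x²/Ka
C₀ = 3.02 × 10^-2 + (3.02 × 10^-2)²/(1.4 × 10^-3) = 6.82 × 10^-1 M

C₀ = 6.8 × 10^-1 M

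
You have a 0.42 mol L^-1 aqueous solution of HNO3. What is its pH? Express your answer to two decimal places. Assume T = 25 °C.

pH = 0.38

HNO3 is a strong acid and dissociates completely, so [H+] = 0.42 M.
pH = -log(0.42) = 0.38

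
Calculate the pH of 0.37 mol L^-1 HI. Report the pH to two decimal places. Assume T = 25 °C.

HI is a strong acid and dissociates completely, so [H+] = 0.37 M.
pH = -log(0.37) = 0.43

pH = 0.43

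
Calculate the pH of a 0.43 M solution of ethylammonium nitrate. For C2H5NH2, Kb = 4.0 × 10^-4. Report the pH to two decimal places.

C2H5NH3+ is the conjugate acid of the weak base C2H5NH2.
Ka = Kw/Kb = 1.0×10^-14 / 4.0 × 10^-4 = 2.50 × 10^-11
From the ICE table, Ka = [H+]²/(0.43 − [H+]) = 2.50 × 10^-11.
Since Ka ≪ C₀, [H+] ≈ √(Ka·C₀) = 3.28 × 10^-6 M.
pH = −log[H+] = −log(3.28 × 10^-6) = 5.48

pH = 5.48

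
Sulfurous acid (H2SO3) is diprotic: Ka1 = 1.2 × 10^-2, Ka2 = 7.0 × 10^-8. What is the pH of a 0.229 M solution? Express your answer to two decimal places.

Since Ka1 ≫ Ka2, the first ionization dominates [H+].
Ka1 = x²/(0.229 − x) = 1.2 × 10^-2
Solving the quadratic: x = (−Ka1 + √(Ka1² + 4·Ka1·C₀))/2 = 4.68 × 10^-2 M
pH = −log(4.68 × 10^-2) = 1.33

pH = 1.33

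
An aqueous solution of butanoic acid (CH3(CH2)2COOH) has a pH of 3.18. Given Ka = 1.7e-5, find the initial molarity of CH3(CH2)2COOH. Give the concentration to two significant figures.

C₀ = 2.6 × 10^-2 M

[H+] = 10^(-3.18) = 6.61 × 10^-4 M = x
Ka = x²/(C₀ − x) ⇒ C₀ = x + x²/Ka
C₀ = 6.61 × 10^-4 + (6.61 × 10^-4)²/(1.7 × 10^-5) = 2.64 × 10^-2 M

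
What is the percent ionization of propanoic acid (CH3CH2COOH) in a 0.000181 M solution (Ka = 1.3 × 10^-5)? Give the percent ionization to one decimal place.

CH3CH2COOH ⇌ CH3CH2COO- + H+; let x = [H+] at equilibrium.
Ka = x²/(C₀ − x); solving the quadratic gives x = 4.24 × 10^-5 M.
% ionization = x/C₀ × 100% = 4.24 × 10^-5/0.000181 × 100% = 23.4%

23.4%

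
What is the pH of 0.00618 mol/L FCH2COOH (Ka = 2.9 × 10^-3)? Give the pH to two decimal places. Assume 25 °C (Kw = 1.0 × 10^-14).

FCH2COOH ⇌ FCH2COO- + H+
From the ICE table, Ka = x²/(0.00618 − x) = 2.9 × 10^-3.
x is not negligible relative to C₀; solve x² + 0.0029·x − 1.79e-05 = 0.
x = (−Ka + √(Ka² + 4·Ka·C₀))/2 = 3.02 × 10^-3 M
pH = −log[H+] = −log(3.02 × 10^-3) = 2.52

pH = 2.52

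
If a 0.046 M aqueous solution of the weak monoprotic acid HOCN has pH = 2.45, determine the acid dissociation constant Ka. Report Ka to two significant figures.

[H+] = 10^(-2.45) = 3.55 × 10^-3 M
At equilibrium [HA] = 0.046 − 3.55 × 10^-3 = 4.25 × 10^-2 M
Ka = [H+][A-]/[HA] = (3.55 × 10^-3)² / 4.25 × 10^-2 = 3.0 × 10^-4

Ka = 3.0 × 10^-4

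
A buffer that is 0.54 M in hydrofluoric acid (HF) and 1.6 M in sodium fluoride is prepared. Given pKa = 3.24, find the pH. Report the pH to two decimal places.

pH = 3.71

pH = pKa + log([A⁻]/[HA]) = 3.24 + log(1.6/0.54)
pH = 3.24 + (+0.472) = 3.71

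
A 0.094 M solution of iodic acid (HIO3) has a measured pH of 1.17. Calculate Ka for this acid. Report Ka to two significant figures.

[H+] = 10^(-1.17) = 6.76 × 10^-2 M
At equilibrium [HA] = 0.094 − 6.76 × 10^-2 = 2.64 × 10^-2 M
Ka = [H+][A-]/[HA] = (6.76 × 10^-2)² / 2.64 × 10^-2 = 1.7 × 10^-1

Ka = 1.7 × 10^-1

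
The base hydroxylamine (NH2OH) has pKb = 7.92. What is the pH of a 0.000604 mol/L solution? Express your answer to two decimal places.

pH = 8.43

NH2OH + H2O ⇌ NH3OH+ + OH-
Kb = 10^(−7.92) = 1.20 × 10^-8
Let x = [OH-] at equilibrium. Kb = x²/(0.000604 − x).
Neglecting x in the denominator: x = √(1.20 × 10^-8 × 0.000604) = 2.69 × 10^-6 M
(x/C₀ = 0.45% < 5%, so the approximation holds.)
pOH = 5.57, so pH = 14.00 − pOH = 8.43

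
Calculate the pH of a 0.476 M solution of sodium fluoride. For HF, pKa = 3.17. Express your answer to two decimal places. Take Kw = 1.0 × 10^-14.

F- is the conjugate base of the weak acid HF.
Ka = 10^(−3.17) = 6.76 × 10^-4
Kb = Kw/Ka = 1.0×10^-14 / 6.76 × 10^-4 = 1.48 × 10^-11
From the ICE table, Kb = [OH-]²/(0.476 − [OH-]) = 1.48 × 10^-11.
Neglecting [OH-] in the denominator: [OH-] = √(1.48 × 10^-11 × 0.476) = 2.65 × 10^-6 M
([OH-]/C₀ = 0.00056% < 5%, so the approximation holds.)
pOH = −log(2.65 × 10^-6) = 5.58; pH = 14.00 − 5.58 = 8.42

pH = 8.42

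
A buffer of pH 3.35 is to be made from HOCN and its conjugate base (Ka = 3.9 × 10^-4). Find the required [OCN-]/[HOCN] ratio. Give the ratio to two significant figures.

pKa = -log(3.9 × 10^-4) = 3.409
pH = pKa + log(r) ⇒ log(r) = 3.35 − 3.409 = -0.059
r = [OCN-]/[HOCN] = 10^(-0.059) = 0.873

ratio = 0.87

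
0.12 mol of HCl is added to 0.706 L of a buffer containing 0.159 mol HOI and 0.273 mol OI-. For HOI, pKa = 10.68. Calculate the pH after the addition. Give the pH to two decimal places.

pH = 10.42

Added H+ converts OI- to HOI: HOI → 0.279 mol, OI- → 0.153 mol.
pH = pKa + log(n_OI-/n_HOI) = 10.68 + log(0.153/0.279) = 10.68 + (-0.261)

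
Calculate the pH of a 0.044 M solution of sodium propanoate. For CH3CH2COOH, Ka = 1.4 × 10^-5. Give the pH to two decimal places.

pH = 8.75

CH3CH2COO- is the conjugate base of the weak acid CH3CH2COOH.
Kb = Kw/Ka = 1.0×10^-14 / 1.4 × 10^-5 = 7.14 × 10^-10
Kb = [OH-]²/(0.044 − [OH-]) = 7.14 × 10^-10
Since Kb ≪ C₀, [OH-] ≈ √(Kb·C₀) = 5.60 × 10^-6 M.
pOH = −log(5.60 × 10^-6) = 5.25; pH = 14.00 − 5.25 = 8.75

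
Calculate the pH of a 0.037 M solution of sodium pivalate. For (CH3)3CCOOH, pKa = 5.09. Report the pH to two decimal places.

(CH3)3CCOO- is the conjugate base of the weak acid (CH3)3CCOOH.
Ka = 10^(−5.09) = 8.13 × 10^-6
Kb = Kw/Ka = 1.0×10^-14 / 8.13 × 10^-6 = 1.23 × 10^-9
Kb = [OH-]²/(0.037 − [OH-]) = 1.23 × 10^-9
Assume [OH-] ≪ 0.037: [OH-] ≈ √(1.23 × 10^-9 × 0.037) = 6.75 × 10^-6 M
pOH = 5.17, so pH = 14.00 − pOH = 8.83

pH = 8.83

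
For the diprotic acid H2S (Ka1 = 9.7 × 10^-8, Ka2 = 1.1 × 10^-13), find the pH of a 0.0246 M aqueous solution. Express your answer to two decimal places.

pH = 4.31

Ka1 ≫ Ka2, so treat the first dissociation as the only significant source of H+.
Ka1 = x²/(0.0246 − x) = 9.7 × 10^-8
x ≈ √(9.7 × 10^-8 × 0.0246) = 4.88 × 10^-5 M
pH = −log(4.88 × 10^-5) = 4.31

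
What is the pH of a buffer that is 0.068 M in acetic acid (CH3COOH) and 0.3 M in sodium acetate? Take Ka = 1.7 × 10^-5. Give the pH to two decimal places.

pH = 5.41

pKa = −log(1.7 × 10^-5) = 4.770
Using pH = pKa + log([base]/[acid]) with [base]/[acid] = 0.3/0.068:
pH = 4.770 + (+0.645) = 5.41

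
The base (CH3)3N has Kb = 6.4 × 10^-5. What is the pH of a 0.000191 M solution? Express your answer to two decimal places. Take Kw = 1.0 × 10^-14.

(CH3)3N + H2O ⇌ (CH3)3NH+ + OH-
Kb = [OH-]²/(0.000191 − [OH-]) = 6.4 × 10^-5
[OH-] is not negligible relative to C₀; solve [OH-]² + 6.4e-05·[OH-] − 1.22e-08 = 0.
[OH-] = [−6.4e-05 + √(6.4e-05² + 4.89e-08)]/2 = 8.31 × 10^-5 M
pOH = 4.08, so pH = 14.00 − pOH = 9.92

pH = 9.92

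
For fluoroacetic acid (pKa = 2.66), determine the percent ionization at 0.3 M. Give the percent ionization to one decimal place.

FCH2COOH ⇌ FCH2COO- + H+; let x = [H+] at equilibrium.
Ka = 10^(−2.66) = 2.19 × 10^-3
Solve x² + 0.00219x − 0.000657 = 0 → x = 2.46 × 10^-2 M
% ionization = x/C₀ × 100% = 2.46 × 10^-2/0.3 × 100% = 8.2%

8.2%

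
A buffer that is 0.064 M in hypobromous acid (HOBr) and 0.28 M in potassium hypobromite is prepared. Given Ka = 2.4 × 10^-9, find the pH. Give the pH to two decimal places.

pKa = −log(2.4 × 10^-9) = 8.620
Henderson–Hasselbalch: pH = pKa + log([OBr-]/[HOBr]) = 8.620 + log(0.28/0.064)
pH = 8.620 + (+0.641) = 9.26

pH = 9.26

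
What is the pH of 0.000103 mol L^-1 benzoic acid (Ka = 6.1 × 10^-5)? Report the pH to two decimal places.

pH = 4.26

C6H5COOH ⇌ C6H5COO- + H+
Ka = [H+]²/(0.000103 − [H+]) = 6.1 × 10^-5
Here C₀/Ka ≈ 1.69, so the small-[H+] approximation fails. Use the quadratic:
[H+] = [−6.1e-05 + √(6.1e-05² + 2.51e-08)]/2 = 5.44 × 10^-5 M
pH = −log[H+] = −log(5.44 × 10^-5) = 4.26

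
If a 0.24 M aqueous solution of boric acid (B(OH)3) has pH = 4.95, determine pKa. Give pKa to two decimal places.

[H+] = 10^(-4.95) = 1.12 × 10^-5 M
At equilibrium [HA] = 0.24 − 1.12 × 10^-5 = 2.40 × 10^-1 M
Ka = [H+][A-]/[HA] = (1.12 × 10^-5)² / 2.40 × 10^-1 = 5.23 × 10^-10
pKa = -log(5.23 × 10^-10) = 9.28

pKa = 9.28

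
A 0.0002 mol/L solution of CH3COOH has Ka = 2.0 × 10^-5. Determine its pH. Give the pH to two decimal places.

CH3COOH ⇌ CH3COO- + H+
Ka = [H+]²/(0.0002 − [H+]) = 2.0 × 10^-5
[H+] is not negligible relative to C₀; solve [H+]² + 2e-05·[H+] − 4e-09 = 0.
[H+] = [−2e-05 + √(2e-05² + 1.6e-08)]/2 = 5.40 × 10^-5 M
pH = −log(5.40 × 10^-5) = 4.27

pH = 4.27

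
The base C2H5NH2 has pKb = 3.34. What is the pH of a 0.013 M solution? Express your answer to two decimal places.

C2H5NH2 + H2O ⇌ C2H5NH3+ + OH-
Kb = 10^(−3.34) = 4.57 × 10^-4
Let x = [OH-] at equilibrium. Kb = x²/(0.013 − x).
x is not negligible relative to C₀; solve x² + 0.000457·x − 5.94e-06 = 0.
x = (−Kb + √(Kb² + 4·Kb·C₀))/2 = 2.22 × 10^-3 M
pOH = −log(2.22 × 10^-3) = 2.65; pH = 14.00 − 2.65 = 11.35

pH = 11.35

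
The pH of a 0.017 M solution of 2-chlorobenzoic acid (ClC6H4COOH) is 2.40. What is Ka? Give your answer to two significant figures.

[H+] = 10^(-2.40) = 3.98 × 10^-3 M
At equilibrium [HA] = 0.017 − 3.98 × 10^-3 = 1.30 × 10^-2 M
Ka = [H+][A-]/[HA] = (3.98 × 10^-3)² / 1.30 × 10^-2 = 1.2 × 10^-3

Ka = 1.2 × 10^-3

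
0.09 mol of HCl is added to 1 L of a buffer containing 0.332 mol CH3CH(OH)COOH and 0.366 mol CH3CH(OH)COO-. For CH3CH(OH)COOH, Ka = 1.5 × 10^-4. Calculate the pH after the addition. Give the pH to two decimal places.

pH = 3.64

After neutralization: n(CH3CH(OH)COOH) = 0.422 mol, n(CH3CH(OH)COO-) = 0.276 mol.
pKa = −log(1.5 × 10^-4) = 3.824
pH = pKa + log([A⁻]/[HA]) = 3.824 + log(0.276/0.422) = 3.824 -0.184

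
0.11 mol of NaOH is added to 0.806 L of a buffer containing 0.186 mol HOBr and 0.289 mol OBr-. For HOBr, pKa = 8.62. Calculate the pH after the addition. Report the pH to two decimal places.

After neutralization: n(HOBr) = 0.076 mol, n(OBr-) = 0.399 mol.
pH = pKa + log(n_OBr-/n_HOBr) = 8.62 + log(0.399/0.076) = 8.62 + (+0.720)

pH = 9.34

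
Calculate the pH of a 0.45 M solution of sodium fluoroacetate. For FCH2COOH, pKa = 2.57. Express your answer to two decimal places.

pH = 8.11

FCH2COO- is the conjugate base of the weak acid FCH2COOH.
Ka = 10^(−2.57) = 2.69 × 10^-3
Kb = Kw/Ka = 1.0×10^-14 / 2.69 × 10^-3 = 3.72 × 10^-12
Let x = [OH-] at equilibrium. Kb = x²/(0.45 − x).
Neglecting x in the denominator: x = √(3.72 × 10^-12 × 0.45) = 1.29 × 10^-6 M
(x/C₀ = 0.00029% < 5%, so the approximation holds.)
pOH = 5.89, so pH = 14.00 − pOH = 8.11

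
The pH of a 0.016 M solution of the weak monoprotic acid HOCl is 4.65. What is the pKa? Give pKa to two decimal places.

pKa = 7.50

[H+] = 10^(-4.65) = 2.24 × 10^-5 M
At equilibrium [HA] = 0.016 − 2.24 × 10^-5 = 1.60 × 10^-2 M
Ka = [H+][A-]/[HA] = (2.24 × 10^-5)² / 1.60 × 10^-2 = 3.14 × 10^-8
pKa = -log(3.14 × 10^-8) = 7.50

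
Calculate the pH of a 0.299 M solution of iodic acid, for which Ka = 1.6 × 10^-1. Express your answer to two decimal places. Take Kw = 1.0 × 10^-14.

HIO3 ⇌ IO3- + H+
From the ICE table, Ka = x²/(0.299 − x) = 1.6 × 10^-1.
Here C₀/Ka ≈ 1.87, so the small-x approximation fails. Use the quadratic:
x = [−0.16 + √(0.16² + 0.191)]/2 = 1.53 × 10^-1 M
pH = −log[H+] = −log(1.53 × 10^-1) = 0.82

pH = 0.82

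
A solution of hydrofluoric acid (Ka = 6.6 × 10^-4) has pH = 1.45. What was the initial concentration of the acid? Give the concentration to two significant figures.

C₀ = 1.9 M

[H+] = 10^(-1.45) = 3.55 × 10^-2 M = x
Ka = x²/(C₀ − x) ⇒ C₀ = x + x²/Ka
C₀ = 3.55 × 10^-2 + (3.55 × 10^-2)²/(6.6 × 10^-4) = 1.94 M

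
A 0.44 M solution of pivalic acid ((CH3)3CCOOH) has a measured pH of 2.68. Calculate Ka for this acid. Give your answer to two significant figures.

Ka = 1.0 × 10^-5

[H+] = 10^(-2.68) = 2.09 × 10^-3 M
At equilibrium [HA] = 0.44 − 2.09 × 10^-3 = 4.38 × 10^-1 M
Ka = [H+][A-]/[HA] = (2.09 × 10^-3)² / 4.38 × 10^-1 = 1.0 × 10^-5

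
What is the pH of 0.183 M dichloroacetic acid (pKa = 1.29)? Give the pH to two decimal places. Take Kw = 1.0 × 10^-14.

Cl2CHCOOH ⇌ Cl2CHCOO- + H+
Ka = 10^(−1.29) = 5.13 × 10^-2
From the ICE table, Ka = x²/(0.183 − x) = 5.13 × 10^-2.
x is not negligible relative to C₀; solve x² + 0.0513·x − 0.00939 = 0.
x = [−0.0513 + √(0.0513² + 0.0376)]/2 = 7.46 × 10^-2 M
pH = −log[H+] = −log(7.46 × 10^-2) = 1.13

pH = 1.13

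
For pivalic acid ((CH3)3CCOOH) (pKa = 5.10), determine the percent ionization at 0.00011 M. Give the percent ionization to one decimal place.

(CH3)3CCOOH ⇌ (CH3)3CCOO- + H+; let x = [H+] at equilibrium.
Ka = 10^(−5.10) = 7.94 × 10^-6
Ka = x²/(C₀ − x); solving the quadratic gives x = 2.58 × 10^-5 M.
Fraction ionized = 2.58 × 10^-5 / 0.00011 = 0.2345 → 23.5%

23.5%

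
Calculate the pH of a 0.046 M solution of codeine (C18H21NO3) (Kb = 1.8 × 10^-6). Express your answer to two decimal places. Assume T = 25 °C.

C18H21NO3 + H2O ⇌ C18H22NO3+ + OH-
Kb = x²/(0.046 − x) = 1.8 × 10^-6
Assume x ≪ 0.046: x ≈ √(1.8 × 10^-6 × 0.046) = 2.88 × 10^-4 M
(x/C₀ = 0.63% < 5%, so the approximation holds.)
pOH = 3.54, so pH = 14.00 − pOH = 10.46

pH = 10.46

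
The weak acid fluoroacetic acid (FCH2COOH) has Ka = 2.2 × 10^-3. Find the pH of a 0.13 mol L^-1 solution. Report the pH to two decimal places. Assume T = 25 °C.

FCH2COOH ⇌ FCH2COO- + H+
Ka = [H+]²/(0.13 − [H+]) = 2.2 × 10^-3
[H+] is not negligible relative to C₀; solve [H+]² + 0.0022·[H+] − 0.000286 = 0.
[H+] = [−0.0022 + √(0.0022² + 0.00114)]/2 = 1.58 × 10^-2 M
pH = −log(1.58 × 10^-2) = 1.80

pH = 1.80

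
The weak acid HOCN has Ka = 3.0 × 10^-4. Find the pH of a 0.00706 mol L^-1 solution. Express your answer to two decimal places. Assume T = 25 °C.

HOCN ⇌ OCN- + H+
Ka = x²/(0.00706 − x) = 3.0 × 10^-4
x is not negligible relative to C₀; solve x² + 0.0003·x − 2.12e-06 = 0.
x = [−0.0003 + √(0.0003² + 8.47e-06)]/2 = 1.31 × 10^-3 M
pH = −log(1.31 × 10^-3) = 2.88

pH = 2.88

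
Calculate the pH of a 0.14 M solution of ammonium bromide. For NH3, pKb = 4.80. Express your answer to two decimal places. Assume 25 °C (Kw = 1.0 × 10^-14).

pH = 5.03

NH4+ is the conjugate acid of the weak base NH3.
Kb = 10^(−4.80) = 1.58 × 10^-5
Ka = Kw/Kb = 1.0×10^-14 / 1.58 × 10^-5 = 6.33 × 10^-10
Ka = x²/(0.14 − x) = 6.33 × 10^-10
Neglecting x in the denominator: x = √(6.33 × 10^-10 × 0.14) = 9.41 × 10^-6 M
pH = −log[H+] = −log(9.41 × 10^-6) = 5.03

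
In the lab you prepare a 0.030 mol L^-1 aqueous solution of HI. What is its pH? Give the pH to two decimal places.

HI is a strong acid and dissociates completely, so [H+] = 0.030 M.
pH = -log(0.03) = 1.52

pH = 1.52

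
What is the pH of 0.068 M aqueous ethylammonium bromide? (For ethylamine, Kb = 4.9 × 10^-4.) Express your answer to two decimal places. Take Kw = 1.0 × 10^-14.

C2H5NH3+ is the conjugate acid of the weak base C2H5NH2.
Ka = Kw/Kb = 1.0×10^-14 / 4.9 × 10^-4 = 2.04 × 10^-11
Ka = x²/(0.068 − x) = 2.04 × 10^-11
Neglecting x in the denominator: x = √(2.04 × 10^-11 × 0.068) = 1.18 × 10^-6 M
pH = −log[H+] = −log(1.18 × 10^-6) = 5.93

pH = 5.93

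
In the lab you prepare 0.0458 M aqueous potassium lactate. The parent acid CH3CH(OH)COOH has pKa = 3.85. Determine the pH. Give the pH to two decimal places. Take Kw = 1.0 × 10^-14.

CH3CH(OH)COO- is the conjugate base of the weak acid CH3CH(OH)COOH.
Ka = 10^(−3.85) = 1.41 × 10^-4
Kb = Kw/Ka = 1.0×10^-14 / 1.41 × 10^-4 = 7.09 × 10^-11
Kb = x²/(0.0458 − x) = 7.09 × 10^-11
Neglecting x in the denominator: x = √(7.09 × 10^-11 × 0.0458) = 1.80 × 10^-6 M
pOH = 5.74, so pH = 14.00 − pOH = 8.26

pH = 8.26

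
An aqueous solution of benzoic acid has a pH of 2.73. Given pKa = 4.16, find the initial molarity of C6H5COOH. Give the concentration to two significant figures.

C₀ = 5.2 × 10^-2 M

[H+] = 10^(-2.73) = 1.86 × 10^-3 M = x
Ka = 10^(−4.16) = 6.92 × 10^-5
Ka = x²/(C₀ − x) ⇒ C₀ = x + x²/Ka
C₀ = 1.86 × 10^-3 + (1.86 × 10^-3)²/(6.92 × 10^-5) = 5.19 × 10^-2 M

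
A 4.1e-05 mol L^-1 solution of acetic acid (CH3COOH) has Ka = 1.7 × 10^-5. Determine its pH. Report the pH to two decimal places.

pH = 4.72

CH3COOH ⇌ CH3COO- + H+
From the ICE table, Ka = [H+]²/(4.1e-05 − [H+]) = 1.7 × 10^-5.
The 5% rule fails; solving [H+]² + Ka·[H+] − Ka·C₀ = 0 exactly:
[H+] = (−Ka + √(Ka² + 4·Ka·C₀))/2 = 1.92 × 10^-5 M
pH = −log[H+] = −log(1.92 × 10^-5) = 4.72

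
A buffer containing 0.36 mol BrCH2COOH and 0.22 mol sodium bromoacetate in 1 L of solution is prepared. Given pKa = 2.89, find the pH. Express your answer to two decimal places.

pH = 2.68

Henderson–Hasselbalch: pH = pKa + log([BrCH2COO-]/[BrCH2COOH]) = 2.89 + log(0.22/0.36)
pH = 2.89 + (-0.214) = 2.68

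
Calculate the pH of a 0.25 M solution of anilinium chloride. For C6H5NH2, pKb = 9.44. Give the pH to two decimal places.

C6H5NH3+ is the conjugate acid of the weak base C6H5NH2.
Kb = 10^(−9.44) = 3.63 × 10^-10
Ka = Kw/Kb = 1.0×10^-14 / 3.63 × 10^-10 = 2.75 × 10^-5
Let x = [H+] at equilibrium. Ka = x²/(0.25 − x).
Since Ka ≪ C₀, x ≈ √(Ka·C₀) = 2.62 × 10^-3 M.
Check: 1% ionized — well under 5%, approximation valid.
pH = −log(2.62 × 10^-3) = 2.58

pH = 2.58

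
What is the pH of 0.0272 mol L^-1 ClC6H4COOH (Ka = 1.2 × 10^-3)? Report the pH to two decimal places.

ClC6H4COOH ⇌ ClC6H4COO- + H+
From the ICE table, Ka = [H+]²/(0.0272 − [H+]) = 1.2 × 10^-3.
Here C₀/Ka ≈ 22.7, so the small-[H+] approximation fails. Use the quadratic:
[H+] = [−0.0012 + √(0.0012² + 0.000131)]/2 = 5.14 × 10^-3 M
pH = −log[H+] = −log(5.14 × 10^-3) = 2.29

pH = 2.29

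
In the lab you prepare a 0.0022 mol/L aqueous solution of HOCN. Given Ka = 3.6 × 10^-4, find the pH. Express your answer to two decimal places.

HOCN ⇌ OCN- + H+
Let x = [H+] at equilibrium. Ka = x²/(0.0022 − x).
Here C₀/Ka ≈ 6.11, so the small-x approximation fails. Use the quadratic:
x = (−Ka + √(Ka² + 4·Ka·C₀))/2 = 7.28 × 10^-4 M
pH = −log(7.28 × 10^-4) = 3.14

pH = 3.14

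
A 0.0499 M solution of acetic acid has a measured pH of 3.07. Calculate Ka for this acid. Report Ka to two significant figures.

[H+] = 10^(-3.07) = 8.51 × 10^-4 M
At equilibrium [HA] = 0.0499 − 8.51 × 10^-4 = 4.90 × 10^-2 M
Ka = [H+][A-]/[HA] = (8.51 × 10^-4)² / 4.90 × 10^-2 = 1.5 × 10^-5

Ka = 1.5 × 10^-5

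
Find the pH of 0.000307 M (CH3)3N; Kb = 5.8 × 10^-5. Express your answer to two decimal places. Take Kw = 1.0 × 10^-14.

(CH3)3N + H2O ⇌ (CH3)3NH+ + OH-
Kb = x²/(0.000307 − x) = 5.8 × 10^-5
x is not negligible relative to C₀; solve x² + 5.8e-05·x − 1.78e-08 = 0.
x = [−5.8e-05 + √(5.8e-05² + 7.12e-08)]/2 = 1.08 × 10^-4 M
pOH = 3.97, so pH = 14.00 − pOH = 10.03

pH = 10.03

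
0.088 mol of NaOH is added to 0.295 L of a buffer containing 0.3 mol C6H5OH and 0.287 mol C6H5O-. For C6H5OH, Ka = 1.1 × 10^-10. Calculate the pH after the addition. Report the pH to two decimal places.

OH- converts C6H5OH to C6H5O-: C6H5OH → 0.212 mol, C6H5O- → 0.375 mol.
pKa = −log(1.1 × 10^-10) = 9.959
pH = pKa + log([A⁻]/[HA]) = 9.959 + log(0.375/0.212) = 9.959 +0.248

pH = 10.21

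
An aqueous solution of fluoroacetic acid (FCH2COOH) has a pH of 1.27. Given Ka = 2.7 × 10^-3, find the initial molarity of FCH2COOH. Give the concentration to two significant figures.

[H+] = 10^(-1.27) = 5.37 × 10^-2 M = x
Ka = x²/(C₀ − x) ⇒ C₀ = x + x²/Ka
C₀ = 5.37 × 10^-2 + (5.37 × 10^-2)²/(2.7 × 10^-3) = 1.12 M

C₀ = 1.1 M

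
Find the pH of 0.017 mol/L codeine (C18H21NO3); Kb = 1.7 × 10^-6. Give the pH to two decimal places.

pH = 10.23

C18H21NO3 + H2O ⇌ C18H22NO3+ + OH-
Let x = [OH-] at equilibrium. Kb = x²/(0.017 − x).
Neglecting x in the denominator: x = √(1.7 × 10^-6 × 0.017) = 1.70 × 10^-4 M
pOH = −log(1.70 × 10^-4) = 3.77; pH = 14.00 − 3.77 = 10.23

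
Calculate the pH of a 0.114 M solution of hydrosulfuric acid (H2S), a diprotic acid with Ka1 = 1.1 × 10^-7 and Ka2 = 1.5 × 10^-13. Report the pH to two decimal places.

Since Ka1 ≫ Ka2, the first ionization dominates [H+].
Ka1 = x²/(0.114 − x) = 1.1 × 10^-7
x ≈ √(1.1 × 10^-7 × 0.114) = 1.12 × 10^-4 M
pH = −log(1.12 × 10^-4) = 3.95

pH = 3.95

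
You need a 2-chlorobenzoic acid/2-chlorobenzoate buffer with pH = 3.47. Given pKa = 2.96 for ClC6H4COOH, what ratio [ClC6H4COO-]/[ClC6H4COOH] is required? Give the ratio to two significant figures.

pH = pKa + log(r) ⇒ log(r) = 3.47 − 2.96 = +0.51
r = [ClC6H4COO-]/[ClC6H4COOH] = 10^(+0.51) = 3.24

ratio = 3.2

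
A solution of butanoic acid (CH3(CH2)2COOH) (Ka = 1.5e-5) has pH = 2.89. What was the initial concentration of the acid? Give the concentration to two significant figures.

[H+] = 10^(-2.89) = 1.29 × 10^-3 M = x
Ka = x²/(C₀ − x) ⇒ C₀ = x + x²/Ka
C₀ = 1.29 × 10^-3 + (1.29 × 10^-3)²/(1.5 × 10^-5) = 1.12 × 10^-1 M

C₀ = 1.1 × 10^-1 M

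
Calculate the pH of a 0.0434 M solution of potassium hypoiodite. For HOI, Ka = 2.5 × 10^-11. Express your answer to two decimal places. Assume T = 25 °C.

pH = 11.60

OI- is the conjugate base of the weak acid HOI.
Kb = Kw/Ka = 1.0×10^-14 / 2.5 × 10^-11 = 4.00 × 10^-4
From the ICE table, Kb = x²/(0.0434 − x) = 4.00 × 10^-4.
x is not negligible relative to C₀; solve x² + 0.0004·x − 1.74e-05 = 0.
x = [−0.0004 + √(0.0004² + 6.94e-05)]/2 = 3.97 × 10^-3 M
pOH = 2.40, so pH = 14.00 − pOH = 11.60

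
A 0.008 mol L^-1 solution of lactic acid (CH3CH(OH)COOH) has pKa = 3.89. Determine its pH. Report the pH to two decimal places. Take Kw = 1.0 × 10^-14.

CH3CH(OH)COOH ⇌ CH3CH(OH)COO- + H+
Ka = 10^(−3.89) = 1.29 × 10^-4
From the ICE table, Ka = [H+]²/(0.008 − [H+]) = 1.29 × 10^-4.
[H+] is not negligible relative to C₀; solve [H+]² + 0.000129·[H+] − 1.03e-06 = 0.
[H+] = [−0.000129 + √(0.000129² + 4.13e-06)]/2 = 9.53 × 10^-4 M
pH = −log[H+] = −log(9.53 × 10^-4) = 3.02

pH = 3.02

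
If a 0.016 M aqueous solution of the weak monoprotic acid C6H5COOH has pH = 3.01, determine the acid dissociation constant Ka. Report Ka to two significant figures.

[H+] = 10^(-3.01) = 9.77 × 10^-4 M
At equilibrium [HA] = 0.016 − 9.77 × 10^-4 = 1.50 × 10^-2 M
Ka = [H+][A-]/[HA] = (9.77 × 10^-4)² / 1.50 × 10^-2 = 6.4 × 10^-5

Ka = 6.4 × 10^-5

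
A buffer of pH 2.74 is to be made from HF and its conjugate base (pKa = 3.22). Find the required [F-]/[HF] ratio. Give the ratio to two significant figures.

pH = pKa + log(r) ⇒ log(r) = 2.74 − 3.22 = -0.48
r = [F-]/[HF] = 10^(-0.48) = 0.331

ratio = 0.33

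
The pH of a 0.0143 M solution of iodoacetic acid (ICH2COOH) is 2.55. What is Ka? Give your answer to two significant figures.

[H+] = 10^(-2.55) = 2.82 × 10^-3 M
At equilibrium [HA] = 0.0143 − 2.82 × 10^-3 = 1.15 × 10^-2 M
Ka = [H+][A-]/[HA] = (2.82 × 10^-3)² / 1.15 × 10^-2 = 6.9 × 10^-4

Ka = 6.9 × 10^-4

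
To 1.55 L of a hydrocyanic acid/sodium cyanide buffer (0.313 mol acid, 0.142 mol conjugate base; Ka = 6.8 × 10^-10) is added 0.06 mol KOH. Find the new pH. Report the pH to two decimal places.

pH = 9.07

After neutralization: n(HCN) = 0.253 mol, n(CN-) = 0.202 mol.
pKa = −log(6.8 × 10^-10) = 9.167
Henderson–Hasselbalch with mole ratio 0.202/0.253: pH = 9.167 + (-0.098)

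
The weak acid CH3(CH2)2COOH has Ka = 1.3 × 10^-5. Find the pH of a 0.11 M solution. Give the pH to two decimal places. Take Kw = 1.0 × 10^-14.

CH3(CH2)2COOH ⇌ CH3(CH2)2COO- + H+
From the ICE table, Ka = x²/(0.11 − x) = 1.3 × 10^-5.
Assume x ≪ 0.11: x ≈ √(1.3 × 10^-5 × 0.11) = 1.20 × 10^-3 M
(x/C₀ = 1.1% < 5%, so the approximation holds.)
pH = −log[H+] = −log(1.20 × 10^-3) = 2.92

pH = 2.92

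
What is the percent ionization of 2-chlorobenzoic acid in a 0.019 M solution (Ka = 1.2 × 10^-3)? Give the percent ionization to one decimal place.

22.2%

ClC6H4COOH ⇌ ClC6H4COO- + H+; let x = [H+] at equilibrium.
Ka = x²/(C₀ − x); solving the quadratic gives x = 4.21 × 10^-3 M.
% ionization = x/C₀ × 100% = 4.21 × 10^-3/0.019 × 100% = 22.2%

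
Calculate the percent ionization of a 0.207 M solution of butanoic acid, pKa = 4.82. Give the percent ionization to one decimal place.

CH3(CH2)2COOH ⇌ CH3(CH2)2COO- + H+; let x = [H+] at equilibrium.
Ka = 10^(−4.82) = 1.51 × 10^-5
x ≈ √(Ka·C₀) = √(1.51 × 10^-5 × 0.207) = 1.77 × 10^-3 M
Fraction ionized = 1.77 × 10^-3 / 0.207 = 0.0086 → 0.9%

0.9%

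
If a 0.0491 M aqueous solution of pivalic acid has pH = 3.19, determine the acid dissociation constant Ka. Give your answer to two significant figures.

[H+] = 10^(-3.19) = 6.46 × 10^-4 M
At equilibrium [HA] = 0.0491 − 6.46 × 10^-4 = 4.85 × 10^-2 M
Ka = [H+][A-]/[HA] = (6.46 × 10^-4)² / 4.85 × 10^-2 = 8.6 × 10^-6

Ka = 8.6 × 10^-6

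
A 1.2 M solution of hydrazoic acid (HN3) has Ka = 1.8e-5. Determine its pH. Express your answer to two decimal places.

pH = 2.33

HN3 ⇌ N3- + H+
Ka = [H+]²/(1.2 − [H+]) = 1.8 × 10^-5
Neglecting [H+] in the denominator: [H+] = √(1.8 × 10^-5 × 1.2) = 4.65 × 10^-3 M
([H+]/C₀ = 0.39% < 5%, so the approximation holds.)
pH = −log[H+] = −log(4.65 × 10^-3) = 2.33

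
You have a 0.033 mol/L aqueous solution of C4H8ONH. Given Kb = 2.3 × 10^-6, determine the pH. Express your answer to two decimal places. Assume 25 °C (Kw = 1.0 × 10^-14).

C4H8ONH + H2O ⇌ C4H8ONH2+ + OH-
From the ICE table, Kb = [OH-]²/(0.033 − [OH-]) = 2.3 × 10^-6.
Neglecting [OH-] in the denominator: [OH-] = √(2.3 × 10^-6 × 0.033) = 2.75 × 10^-4 M
Check: 0.83% ionized — well under 5%, approximation valid.
pOH = 3.56, so pH = 14.00 − pOH = 10.44

pH = 10.44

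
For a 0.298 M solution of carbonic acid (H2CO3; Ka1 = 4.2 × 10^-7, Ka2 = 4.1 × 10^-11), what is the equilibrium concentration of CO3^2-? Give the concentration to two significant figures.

4.1 × 10^-11 M

First ionization gives [H+] ≈ [HCO3-] = 3.54 × 10^-4 M.
Second step: Ka2 = [H+][CO3^2-]/[HCO3-] ≈ [CO3^2-] (since [H+] ≈ [HCO3-]).
So [CO3^2-] ≈ Ka2.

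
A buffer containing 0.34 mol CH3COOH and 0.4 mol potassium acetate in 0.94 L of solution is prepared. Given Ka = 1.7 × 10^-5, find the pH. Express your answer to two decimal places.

pKa = −log(1.7 × 10^-5) = 4.770
Using pH = pKa + log([base]/[acid]) with [base]/[acid] = 0.4/0.34:
pH = 4.770 + (+0.071) = 4.84

pH = 4.84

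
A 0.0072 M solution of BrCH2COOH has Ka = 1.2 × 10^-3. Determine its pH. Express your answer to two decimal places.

pH = 2.62

BrCH2COOH ⇌ BrCH2COO- + H+
Let x = [H+] at equilibrium. Ka = x²/(0.0072 − x).
Here C₀/Ka ≈ 6, so the small-x approximation fails. Use the quadratic:
x = (−Ka + √(Ka² + 4·Ka·C₀))/2 = 2.40 × 10^-3 M
pH = −log(2.40 × 10^-3) = 2.62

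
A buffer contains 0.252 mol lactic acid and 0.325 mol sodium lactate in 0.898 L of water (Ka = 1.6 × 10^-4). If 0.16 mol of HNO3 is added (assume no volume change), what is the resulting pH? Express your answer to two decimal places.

Added H+ converts CH3CH(OH)COO- to CH3CH(OH)COOH: CH3CH(OH)COOH → 0.412 mol, CH3CH(OH)COO- → 0.165 mol.
pKa = −log(1.6 × 10^-4) = 3.796
pH = pKa + log(n_CH3CH(OH)COO-/n_CH3CH(OH)COOH) = 3.796 + log(0.165/0.412) = 3.796 + (-0.397)

pH = 3.40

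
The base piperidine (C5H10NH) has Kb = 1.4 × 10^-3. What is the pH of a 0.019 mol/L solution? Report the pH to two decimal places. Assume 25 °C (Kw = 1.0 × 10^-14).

pH = 11.65

C5H10NH + H2O ⇌ C5H10NH2+ + OH-
From the ICE table, Kb = [OH-]²/(0.019 − [OH-]) = 1.4 × 10^-3.
Here C₀/Kb ≈ 13.6, so the small-[OH-] approximation fails. Use the quadratic:
[OH-] = [−0.0014 + √(0.0014² + 0.000106)]/2 = 4.50 × 10^-3 M
pOH = −log(4.50 × 10^-3) = 2.35; pH = 14.00 − 2.35 = 11.65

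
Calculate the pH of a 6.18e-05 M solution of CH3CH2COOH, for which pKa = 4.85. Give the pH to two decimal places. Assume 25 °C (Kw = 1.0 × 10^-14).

pH = 4.63

CH3CH2COOH ⇌ CH3CH2COO- + H+
Ka = 10^(−4.85) = 1.41 × 10^-5
From the ICE table, Ka = [H+]²/(6.18e-05 − [H+]) = 1.41 × 10^-5.
[H+] is not negligible relative to C₀; solve [H+]² + 1.41e-05·[H+] − 8.71e-10 = 0.
[H+] = [−1.41e-05 + √(1.41e-05² + 3.49e-09)]/2 = 2.33 × 10^-5 M
pH = −log[H+] = −log(2.33 × 10^-5) = 4.63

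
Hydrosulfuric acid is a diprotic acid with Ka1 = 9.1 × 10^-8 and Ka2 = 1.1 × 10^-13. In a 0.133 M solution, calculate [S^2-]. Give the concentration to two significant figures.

1.1 × 10^-13 M

First ionization gives [H+] ≈ [HS-] = 1.10 × 10^-4 M.
Second step: Ka2 = [H+][S^2-]/[HS-] ≈ [S^2-] (since [H+] ≈ [HS-]).
So [S^2-] ≈ Ka2.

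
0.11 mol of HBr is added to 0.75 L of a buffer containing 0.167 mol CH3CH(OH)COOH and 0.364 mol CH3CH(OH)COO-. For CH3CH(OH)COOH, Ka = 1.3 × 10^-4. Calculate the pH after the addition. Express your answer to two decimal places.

pH = 3.85

After neutralization: n(CH3CH(OH)COOH) = 0.277 mol, n(CH3CH(OH)COO-) = 0.254 mol.
pKa = −log(1.3 × 10^-4) = 3.886
pH = pKa + log([A⁻]/[HA]) = 3.886 + log(0.254/0.277) = 3.886 -0.038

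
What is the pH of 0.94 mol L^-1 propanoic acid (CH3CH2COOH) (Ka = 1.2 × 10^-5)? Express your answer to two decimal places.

pH = 2.47

CH3CH2COOH ⇌ CH3CH2COO- + H+
Ka = x²/(0.94 − x) = 1.2 × 10^-5
Assume x ≪ 0.94: x ≈ √(1.2 × 10^-5 × 0.94) = 3.36 × 10^-3 M
Check: 0.36% ionized — well under 5%, approximation valid.
pH = −log[H+] = −log(3.36 × 10^-3) = 2.47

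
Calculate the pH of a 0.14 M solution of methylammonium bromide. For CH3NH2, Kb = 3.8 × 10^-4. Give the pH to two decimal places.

CH3NH3+ is the conjugate acid of the weak base CH3NH2.
Ka = Kw/Kb = 1.0×10^-14 / 3.8 × 10^-4 = 2.63 × 10^-11
From the ICE table, Ka = x²/(0.14 − x) = 2.63 × 10^-11.
Neglecting x in the denominator: x = √(2.63 × 10^-11 × 0.14) = 1.92 × 10^-6 M
pH = −log[H+] = −log(1.92 × 10^-6) = 5.72

pH = 5.72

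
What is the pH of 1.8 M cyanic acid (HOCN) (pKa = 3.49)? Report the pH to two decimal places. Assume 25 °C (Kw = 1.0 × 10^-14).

pH = 1.62

HOCN ⇌ OCN- + H+
Ka = 10^(−3.49) = 3.24 × 10^-4
From the ICE table, Ka = x²/(1.8 − x) = 3.24 × 10^-4.
Assume x ≪ 1.8: x ≈ √(3.24 × 10^-4 × 1.8) = 2.41 × 10^-2 M
pH = −log[H+] = −log(2.41 × 10^-2) = 1.62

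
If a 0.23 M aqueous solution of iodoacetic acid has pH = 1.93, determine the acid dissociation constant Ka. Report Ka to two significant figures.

Ka = 6.3 × 10^-4

[H+] = 10^(-1.93) = 1.17 × 10^-2 M
At equilibrium [HA] = 0.23 − 1.17 × 10^-2 = 2.18 × 10^-1 M
Ka = [H+][A-]/[HA] = (1.17 × 10^-2)² / 2.18 × 10^-1 = 6.3 × 10^-4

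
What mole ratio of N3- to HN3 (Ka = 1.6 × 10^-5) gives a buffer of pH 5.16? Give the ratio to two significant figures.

pKa = -log(1.6 × 10^-5) = 4.796
pH = pKa + log(r) ⇒ log(r) = 5.16 − 4.796 = +0.364
r = [N3-]/[HN3] = 10^(+0.364) = 2.31

ratio = 2.3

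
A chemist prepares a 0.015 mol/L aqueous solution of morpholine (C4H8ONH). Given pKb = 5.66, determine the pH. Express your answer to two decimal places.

C4H8ONH + H2O ⇌ C4H8ONH2+ + OH-
Kb = 10^(−5.66) = 2.19 × 10^-6
Kb = [OH-]²/(0.015 − [OH-]) = 2.19 × 10^-6
Since Kb ≪ C₀, [OH-] ≈ √(Kb·C₀) = 1.81 × 10^-4 M.
([OH-]/C₀ = 1.2% < 5%, so the approximation holds.)
pOH = 3.74, so pH = 14.00 − pOH = 10.26

pH = 10.26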